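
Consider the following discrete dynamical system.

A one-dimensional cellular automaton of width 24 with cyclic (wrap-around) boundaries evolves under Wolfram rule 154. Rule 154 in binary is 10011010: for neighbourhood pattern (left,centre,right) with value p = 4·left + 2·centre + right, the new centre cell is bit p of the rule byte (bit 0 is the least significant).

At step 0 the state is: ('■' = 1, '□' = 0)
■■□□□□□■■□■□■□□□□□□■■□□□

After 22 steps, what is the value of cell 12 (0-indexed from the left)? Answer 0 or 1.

0) ■■□□□□□■■□■□■□□□□□□■■□□□
1) ■□■□□□■■□□□□□■□□□□■■□■□■
2) □□□■□■■□■□□□■□■□□■■□□□□■
3) ■□■□□■□□□■□■□□□■■■□■□□■□
4) □□□■■□■□■□□□■□■■■□□□■■□□
5) □□■■□□□□□■□■□□■■□■□■■□■□
6) □■■□■□□□■□□□■■■□□□□■□□□■
7) □■□□□■□■□■□■■■□■□□■□■□■□
8) ■□■□■□□□□□□■■□□□■■□□□□□■
9) □□□□□■□□□□■■□■□■■□■□□□■■
10) ■□□□■□■□□■■□□□□■□□□■□■■□
11) □■□■□□□■■■□■□□■□■□■□□■□□
12) ■□□□■□■■■□□□■■□□□□□■■□■□
13) □■□■□□■■□■□■■□■□□□■■□□□□
14) ■□□□■■■□□□□■□□□■□■■□■□□□
15) □■□■■■□■□□■□■□■□□■□□□■□■
16) □□□■■□□□■■□□□□□■■□■□■□□□
17) □□■■□■□■■□■□□□■■□□□□□■□□
18) □■■□□□□■□□□■□■■□■□□□■□■□
19) ■■□■□□■□■□■□□■□□□■□■□□□■
20) ■□□□■■□□□□□■■□■□■□□□■□■■
21) □■□■■□■□□□■■□□□□□■□■□□■■
22) □□□■□□□■□■■□■□□□■□□□■■■□

1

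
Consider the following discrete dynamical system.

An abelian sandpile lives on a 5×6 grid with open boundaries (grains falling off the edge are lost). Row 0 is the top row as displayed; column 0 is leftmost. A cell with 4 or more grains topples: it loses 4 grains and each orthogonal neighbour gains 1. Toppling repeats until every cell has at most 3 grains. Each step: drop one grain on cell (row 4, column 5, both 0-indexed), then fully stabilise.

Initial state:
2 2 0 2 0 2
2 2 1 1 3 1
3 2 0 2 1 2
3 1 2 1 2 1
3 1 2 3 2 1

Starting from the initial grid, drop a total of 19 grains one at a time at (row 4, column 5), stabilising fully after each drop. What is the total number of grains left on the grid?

step 0: 2 2 0 2 0 2
2 2 1 1 3 1
3 2 0 2 1 2
3 1 2 1 2 1
3 1 2 3 2 1
step 1: 2 2 0 2 0 2
2 2 1 1 3 1
3 2 0 2 1 2
3 1 2 1 2 1
3 1 2 3 2 2
step 2: 2 2 0 2 0 2
2 2 1 1 3 1
3 2 0 2 1 2
3 1 2 1 2 1
3 1 2 3 2 3
step 3: 2 2 0 2 0 2
2 2 1 1 3 1
3 2 0 2 1 2
3 1 2 1 2 2
3 1 2 3 3 0
step 4: 2 2 0 2 0 2
2 2 1 1 3 1
3 2 0 2 1 2
3 1 2 1 2 2
3 1 2 3 3 1
step 5: 2 2 0 2 0 2
2 2 1 1 3 1
3 2 0 2 1 2
3 1 2 1 2 2
3 1 2 3 3 2
step 6: 2 2 0 2 0 2
2 2 1 1 3 1
3 2 0 2 1 2
3 1 2 1 2 2
3 1 2 3 3 3
step 7: 2 2 0 2 0 2
2 2 1 1 3 1
3 2 0 2 1 2
3 1 2 2 3 3
3 1 3 0 1 1
step 8: 2 2 0 2 0 2
2 2 1 1 3 1
3 2 0 2 1 2
3 1 2 2 3 3
3 1 3 0 1 2
step 9: 2 2 0 2 0 2
2 2 1 1 3 1
3 2 0 2 1 2
3 1 2 2 3 3
3 1 3 0 1 3
step 10: 2 2 0 2 0 2
2 2 1 1 3 1
3 2 0 2 2 3
3 1 2 3 0 1
3 1 3 0 3 1
step 11: 2 2 0 2 0 2
2 2 1 1 3 1
3 2 0 2 2 3
3 1 2 3 0 1
3 1 3 0 3 2
step 12: 2 2 0 2 0 2
2 2 1 1 3 1
3 2 0 2 2 3
3 1 2 3 0 1
3 1 3 0 3 3
step 13: 2 2 0 2 0 2
2 2 1 1 3 1
3 2 0 2 2 3
3 1 2 3 1 2
3 1 3 1 0 1
step 14: 2 2 0 2 0 2
2 2 1 1 3 1
3 2 0 2 2 3
3 1 2 3 1 2
3 1 3 1 0 2
step 15: 2 2 0 2 0 2
2 2 1 1 3 1
3 2 0 2 2 3
3 1 2 3 1 2
3 1 3 1 0 3
step 16: 2 2 0 2 0 2
2 2 1 1 3 1
3 2 0 2 2 3
3 1 2 3 1 3
3 1 3 1 1 0
step 17: 2 2 0 2 0 2
2 2 1 1 3 1
3 2 0 2 2 3
3 1 2 3 1 3
3 1 3 1 1 1
step 18: 2 2 0 2 0 2
2 2 1 1 3 1
3 2 0 2 2 3
3 1 2 3 1 3
3 1 3 1 1 2
step 19: 2 2 0 2 0 2
2 2 1 1 3 1
3 2 0 2 2 3
3 1 2 3 1 3
3 1 3 1 1 3

55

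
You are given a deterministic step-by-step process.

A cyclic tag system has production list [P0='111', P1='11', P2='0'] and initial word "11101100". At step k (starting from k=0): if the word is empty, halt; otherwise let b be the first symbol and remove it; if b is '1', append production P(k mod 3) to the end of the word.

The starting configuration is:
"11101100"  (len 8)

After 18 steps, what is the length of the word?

13

k=0  "11101100"  (len 8)
k=1  "1101100111"  (len 10)
k=2  "10110011111"  (len 11)
k=3  "01100111110"  (len 11)
k=4  "1100111110"  (len 10)
k=5  "10011111011"  (len 11)
k=6  "00111110110"  (len 11)
k=7  "0111110110"  (len 10)
k=8  "111110110"  (len 9)
k=9  "111101100"  (len 9)
k=10  "11101100111"  (len 11)
k=11  "110110011111"  (len 12)
k=12  "101100111110"  (len 12)
k=13  "01100111110111"  (len 14)
k=14  "1100111110111"  (len 13)
k=15  "1001111101110"  (len 13)
k=16  "001111101110111"  (len 15)
k=17  "01111101110111"  (len 14)
k=18  "1111101110111"  (len 13)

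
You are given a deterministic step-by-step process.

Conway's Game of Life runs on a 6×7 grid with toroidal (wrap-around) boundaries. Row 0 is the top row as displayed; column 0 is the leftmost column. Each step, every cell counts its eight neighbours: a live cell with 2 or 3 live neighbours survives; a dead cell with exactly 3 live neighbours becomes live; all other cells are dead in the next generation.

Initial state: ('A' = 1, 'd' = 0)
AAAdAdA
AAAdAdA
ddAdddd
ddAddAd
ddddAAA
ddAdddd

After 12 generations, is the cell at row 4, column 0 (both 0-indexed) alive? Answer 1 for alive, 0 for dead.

k=0  AAAdAdA
AAAdAdA
ddAdddd
ddAddAd
ddddAAA
ddAdddd
k=1  ddddddA
ddddddA
AdAddAA
dddAAAA
dddAAAA
ddAdAdd
k=2  dddddAd
ddddddd
AddAddd
ddAdddd
ddAdddA
ddddAdA
k=3  dddddAd
ddddddd
ddddddd
dAAAddd
dddAdAd
ddddddA
k=4  ddddddd
ddddddd
ddAdddd
ddAAAdd
dddAAdd
ddddAAA
k=5  dddddAd
ddddddd
ddAdddd
ddAdAdd
ddAdddd
dddAAAd
k=6  dddddAd
ddddddd
dddAddd
dAAdddd
ddAddAd
dddAAAd
k=7  dddddAd
ddddddd
ddAdddd
dAAAddd
dAAddAd
dddAdAA
k=8  ddddAAA
ddddddd
dAAAddd
dddAddd
AAdddAA
ddAddAA
k=9  ddddAdA
ddAAAAd
ddAAddd
dddAAdA
AAAdAAd
dAddddd
k=10  ddAdAdd
ddAddAd
ddddddd
AdddddA
AAAdAAA
dAAAAdA
k=11  ddddAdd
dddAddd
ddddddA
ddddddd
ddddAdd
ddddddA
k=12  ddddddd
ddddddd
ddddddd
ddddddd
ddddddd
dddddAd

0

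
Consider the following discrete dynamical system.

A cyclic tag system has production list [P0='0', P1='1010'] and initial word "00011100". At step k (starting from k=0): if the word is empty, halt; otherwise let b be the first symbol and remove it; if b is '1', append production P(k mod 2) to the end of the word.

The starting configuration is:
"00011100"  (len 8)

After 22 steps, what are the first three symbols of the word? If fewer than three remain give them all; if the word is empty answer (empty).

gen 0: "00011100"  (len 8)
gen 1: "0011100"  (len 7)
gen 2: "011100"  (len 6)
gen 3: "11100"  (len 5)
gen 4: "11001010"  (len 8)
gen 5: "10010100"  (len 8)
gen 6: "00101001010"  (len 11)
gen 7: "0101001010"  (len 10)
gen 8: "101001010"  (len 9)
gen 9: "010010100"  (len 9)
gen 10: "10010100"  (len 8)
gen 11: "00101000"  (len 8)
gen 12: "0101000"  (len 7)
gen 13: "101000"  (len 6)
gen 14: "010001010"  (len 9)
gen 15: "10001010"  (len 8)
gen 16: "00010101010"  (len 11)
gen 17: "0010101010"  (len 10)
gen 18: "010101010"  (len 9)
gen 19: "10101010"  (len 8)
gen 20: "01010101010"  (len 11)
gen 21: "1010101010"  (len 10)
gen 22: "0101010101010"  (len 13)

010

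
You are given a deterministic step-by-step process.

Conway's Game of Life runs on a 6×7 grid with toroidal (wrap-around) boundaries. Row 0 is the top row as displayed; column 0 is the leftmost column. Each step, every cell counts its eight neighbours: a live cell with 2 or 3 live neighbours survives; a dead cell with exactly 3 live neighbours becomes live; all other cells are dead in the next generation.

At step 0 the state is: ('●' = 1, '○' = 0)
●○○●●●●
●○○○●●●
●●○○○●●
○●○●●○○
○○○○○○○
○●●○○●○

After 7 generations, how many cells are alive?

t=0: ●○○●●●●
●○○○●●●
●●○○○●●
○●○●●○○
○○○○○○○
○●●○○●○
t=1: ○○●●○○○
○○○●○○○
○●●●○○○
○●●○●●●
○●○●●○○
●●●●○●○
t=2: ○○○○○○○
○●○○●○○
●●○○○●○
○○○○○●○
○○○○○○○
●○○○○○○
t=3: ○○○○○○○
●●○○○○○
●●○○●●●
○○○○○○●
○○○○○○○
○○○○○○○
t=4: ○○○○○○○
○●○○○●○
○●○○○●○
○○○○○○●
○○○○○○○
○○○○○○○
t=5: ○○○○○○○
○○○○○○○
●○○○○●●
○○○○○○○
○○○○○○○
○○○○○○○
t=6: ○○○○○○○
○○○○○○●
○○○○○○●
○○○○○○●
○○○○○○○
○○○○○○○
t=7: ○○○○○○○
○○○○○○○
●○○○○●●
○○○○○○○
○○○○○○○
○○○○○○○

3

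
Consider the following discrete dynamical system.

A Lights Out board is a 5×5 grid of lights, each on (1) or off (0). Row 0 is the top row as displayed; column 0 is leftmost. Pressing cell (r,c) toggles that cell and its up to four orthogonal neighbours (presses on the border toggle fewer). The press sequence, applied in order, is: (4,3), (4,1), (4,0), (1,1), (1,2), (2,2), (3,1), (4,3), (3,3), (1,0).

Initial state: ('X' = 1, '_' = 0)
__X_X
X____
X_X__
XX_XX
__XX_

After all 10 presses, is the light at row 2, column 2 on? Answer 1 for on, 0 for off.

1

[0] __X_X
X____
X_X__
XX_XX
__XX_
[1] __X_X
X____
X_X__
XX__X
____X
[2] __X_X
X____
X_X__
X___X
XXX_X
[3] __X_X
X____
X_X__
____X
__X_X
[4] _XX_X
_XX__
XXX__
____X
__X_X
[5] _X__X
___X_
XX___
____X
__X_X
[6] _X__X
__XX_
X_XX_
__X_X
__X_X
[7] _X__X
__XX_
XXXX_
XX__X
_XX_X
[8] _X__X
__XX_
XXXX_
XX_XX
_X_X_
[9] _X__X
__XX_
XXX__
XXX__
_X___
[10] XX__X
XXXX_
_XX__
XXX__
_X___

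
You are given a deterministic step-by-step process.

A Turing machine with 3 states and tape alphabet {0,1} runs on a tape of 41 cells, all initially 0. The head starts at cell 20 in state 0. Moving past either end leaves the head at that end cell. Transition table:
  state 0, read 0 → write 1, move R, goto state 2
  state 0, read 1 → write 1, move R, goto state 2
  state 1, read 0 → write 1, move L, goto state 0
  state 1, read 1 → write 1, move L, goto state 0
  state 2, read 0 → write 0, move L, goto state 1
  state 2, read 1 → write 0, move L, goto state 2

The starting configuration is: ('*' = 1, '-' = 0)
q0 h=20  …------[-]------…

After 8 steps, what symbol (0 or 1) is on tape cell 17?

1

t=0: q0 h=20  …------[-]------…
t=1: q2 h=21  …-----*[-]------…
t=2: q1 h=20  …------[*]------…
t=3: q0 h=19  …------[-]*-----…
t=4: q2 h=20  …-----*[*]------…
t=5: q2 h=19  …------[*]------…
t=6: q2 h=18  …------[-]------…
t=7: q1 h=17  …------[-]------…
t=8: q0 h=16  …------[-]*-----…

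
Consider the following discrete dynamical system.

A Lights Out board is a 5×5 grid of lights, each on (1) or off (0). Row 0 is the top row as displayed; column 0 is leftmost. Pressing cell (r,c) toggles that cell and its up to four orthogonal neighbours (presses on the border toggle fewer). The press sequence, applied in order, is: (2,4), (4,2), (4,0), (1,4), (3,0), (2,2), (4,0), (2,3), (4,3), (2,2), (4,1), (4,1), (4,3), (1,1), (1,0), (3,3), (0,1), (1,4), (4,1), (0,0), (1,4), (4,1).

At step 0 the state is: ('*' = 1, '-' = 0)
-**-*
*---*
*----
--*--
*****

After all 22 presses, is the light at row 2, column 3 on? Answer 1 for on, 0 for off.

1

k=0  -**-*
*---*
*----
--*--
*****
k=1  -**-*
*----
*--**
--*-*
*****
k=2  -**-*
*----
*--**
----*
*---*
k=3  -**-*
*----
*--**
*---*
-*--*
k=4  -**--
*--**
*--*-
*---*
-*--*
k=5  -**--
*--**
---*-
-*--*
**--*
k=6  -**--
*-***
-**--
-**-*
**--*
k=7  -**--
*-***
-**--
***-*
----*
k=8  -**--
*-*-*
-*-**
*****
----*
k=9  -**--
*-*-*
-*-**
***-*
--**-
k=10  -**--
*---*
--*-*
**--*
--**-
k=11  -**--
*---*
--*-*
*---*
**-*-
k=12  -**--
*---*
--*-*
**--*
--**-
k=13  -**--
*---*
--*-*
**-**
----*
k=14  --*--
-**-*
-**-*
**-**
----*
k=15  *-*--
*-*-*
***-*
**-**
----*
k=16  *-*--
*-*-*
*****
***--
---**
k=17  -*---
***-*
*****
***--
---**
k=18  -*--*
****-
****-
***--
---**
k=19  -*--*
****-
****-
*-*--
*****
k=20  *---*
-***-
****-
*-*--
*****
k=21  *----
-**-*
*****
*-*--
*****
k=22  *----
-**-*
*****
***--
---**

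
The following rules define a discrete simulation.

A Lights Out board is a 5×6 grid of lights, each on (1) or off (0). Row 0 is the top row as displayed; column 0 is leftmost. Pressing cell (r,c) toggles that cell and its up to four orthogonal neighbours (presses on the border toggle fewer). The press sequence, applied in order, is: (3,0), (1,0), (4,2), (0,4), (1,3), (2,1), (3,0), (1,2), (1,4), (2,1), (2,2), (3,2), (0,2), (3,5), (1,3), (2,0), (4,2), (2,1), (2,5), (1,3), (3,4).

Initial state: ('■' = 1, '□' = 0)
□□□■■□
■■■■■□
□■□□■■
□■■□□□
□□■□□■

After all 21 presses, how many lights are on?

13

t=0: □□□■■□
■■■■■□
□■□□■■
□■■□□□
□□■□□■
t=1: □□□■■□
■■■■■□
■■□□■■
■□■□□□
■□■□□■
t=2: ■□□■■□
□□■■■□
□■□□■■
■□■□□□
■□■□□■
t=3: ■□□■■□
□□■■■□
□■□□■■
■□□□□□
■■□■□■
t=4: ■□□□□■
□□■■□□
□■□□■■
■□□□□□
■■□■□■
t=5: ■□□■□■
□□□□■□
□■□■■■
■□□□□□
■■□■□■
t=6: ■□□■□■
□■□□■□
■□■■■■
■■□□□□
■■□■□■
t=7: ■□□■□■
□■□□■□
□□■■■■
□□□□□□
□■□■□■
t=8: ■□■■□■
□□■■■□
□□□■■■
□□□□□□
□■□■□■
t=9: ■□■■■■
□□■□□■
□□□■□■
□□□□□□
□■□■□■
t=10: ■□■■■■
□■■□□■
■■■■□■
□■□□□□
□■□■□■
t=11: ■□■■■■
□■□□□■
■□□□□■
□■■□□□
□■□■□■
t=12: ■□■■■■
□■□□□■
■□■□□■
□□□■□□
□■■■□■
t=13: ■■□□■■
□■■□□■
■□■□□■
□□□■□□
□■■■□■
t=14: ■■□□■■
□■■□□■
■□■□□□
□□□■■■
□■■■□□
t=15: ■■□■■■
□■□■■■
■□■■□□
□□□■■■
□■■■□□
t=16: ■■□■■■
■■□■■■
□■■■□□
■□□■■■
□■■■□□
t=17: ■■□■■■
■■□■■■
□■■■□□
■□■■■■
□□□□□□
t=18: ■■□■■■
■□□■■■
■□□■□□
■■■■■■
□□□□□□
t=19: ■■□■■■
■□□■■□
■□□■■■
■■■■■□
□□□□□□
t=20: ■■□□■■
■□■□□□
■□□□■■
■■■■■□
□□□□□□
t=21: ■■□□■■
■□■□□□
■□□□□■
■■■□□■
□□□□■□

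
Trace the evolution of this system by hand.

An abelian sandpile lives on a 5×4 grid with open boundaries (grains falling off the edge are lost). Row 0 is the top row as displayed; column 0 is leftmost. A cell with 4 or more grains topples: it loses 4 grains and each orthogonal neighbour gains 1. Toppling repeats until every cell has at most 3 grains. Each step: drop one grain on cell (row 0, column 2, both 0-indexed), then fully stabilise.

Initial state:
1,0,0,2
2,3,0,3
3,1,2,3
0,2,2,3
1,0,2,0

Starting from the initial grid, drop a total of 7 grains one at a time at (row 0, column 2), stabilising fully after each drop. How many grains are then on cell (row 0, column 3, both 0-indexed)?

[0] 1,0,0,2
2,3,0,3
3,1,2,3
0,2,2,3
1,0,2,0
[1] 1,0,1,2
2,3,0,3
3,1,2,3
0,2,2,3
1,0,2,0
[2] 1,0,2,2
2,3,0,3
3,1,2,3
0,2,2,3
1,0,2,0
[3] 1,0,3,2
2,3,0,3
3,1,2,3
0,2,2,3
1,0,2,0
[4] 1,1,0,3
2,3,1,3
3,1,2,3
0,2,2,3
1,0,2,0
[5] 1,1,1,3
2,3,1,3
3,1,2,3
0,2,2,3
1,0,2,0
[6] 1,1,2,3
2,3,1,3
3,1,2,3
0,2,2,3
1,0,2,0
[7] 1,1,3,3
2,3,1,3
3,1,2,3
0,2,2,3
1,0,2,0

3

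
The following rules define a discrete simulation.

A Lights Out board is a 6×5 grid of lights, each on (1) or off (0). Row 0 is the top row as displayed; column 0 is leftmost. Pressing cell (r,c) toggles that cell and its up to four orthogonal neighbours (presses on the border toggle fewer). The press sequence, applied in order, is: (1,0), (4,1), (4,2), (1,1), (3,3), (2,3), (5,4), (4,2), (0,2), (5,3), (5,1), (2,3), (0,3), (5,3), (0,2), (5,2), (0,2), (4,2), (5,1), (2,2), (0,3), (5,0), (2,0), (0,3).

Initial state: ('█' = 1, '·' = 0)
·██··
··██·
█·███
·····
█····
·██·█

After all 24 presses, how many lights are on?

19

gen 0: ·██··
··██·
█·███
·····
█····
·██·█
gen 1: ███··
████·
··███
·····
█····
·██·█
gen 2: ███··
████·
··███
·█···
·██··
··█·█
gen 3: ███··
████·
··███
·██··
···█·
····█
gen 4: █·█··
···█·
·████
·██··
···█·
····█
gen 5: █·█··
···█·
·██·█
·█·██
·····
····█
gen 6: █·█··
·····
·█·█·
·█··█
·····
····█
gen 7: █·█··
·····
·█·█·
·█··█
····█
···█·
gen 8: █·█··
·····
·█·█·
·██·█
·████
··██·
gen 9: ██·█·
··█··
·█·█·
·██·█
·████
··██·
gen 10: ██·█·
··█··
·█·█·
·██·█
·██·█
····█
gen 11: ██·█·
··█··
·█·█·
·██·█
··█·█
███·█
gen 12: ██·█·
··██·
·██·█
·████
··█·█
███·█
gen 13: ███·█
··█··
·██·█
·████
··█·█
███·█
gen 14: ███·█
··█··
·██·█
·████
··███
██·█·
gen 15: █··██
·····
·██·█
·████
··███
██·█·
gen 16: █··██
·····
·██·█
·████
···██
█·█··
gen 17: ███·█
··█··
·██·█
·████
···██
█·█··
gen 18: ███·█
··█··
·██·█
·█·██
·██·█
█····
gen 19: ███·█
··█··
·██·█
·█·██
··█·█
·██··
gen 20: ███·█
·····
···██
·████
··█·█
·██··
gen 21: ██·█·
···█·
···██
·████
··█·█
·██··
gen 22: ██·█·
···█·
···██
·████
█·█·█
█·█··
gen 23: ██·█·
█··█·
██·██
█████
█·█·█
█·█··
gen 24: ███·█
█····
██·██
█████
█·█·█
█·█··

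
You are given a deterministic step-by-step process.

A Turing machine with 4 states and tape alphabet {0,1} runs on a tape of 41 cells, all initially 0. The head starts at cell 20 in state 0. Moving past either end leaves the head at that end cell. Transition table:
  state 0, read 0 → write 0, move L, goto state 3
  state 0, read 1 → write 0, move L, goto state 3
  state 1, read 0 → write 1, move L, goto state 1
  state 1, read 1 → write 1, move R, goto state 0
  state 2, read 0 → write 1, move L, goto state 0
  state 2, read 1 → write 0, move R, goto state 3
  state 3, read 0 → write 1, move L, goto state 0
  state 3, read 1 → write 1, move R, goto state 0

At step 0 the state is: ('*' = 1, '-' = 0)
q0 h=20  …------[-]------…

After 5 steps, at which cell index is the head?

15

t=0: q0 h=20  …------[-]------…
t=1: q3 h=19  …------[-]------…
t=2: q0 h=18  …------[-]*-----…
t=3: q3 h=17  …------[-]-*----…
t=4: q0 h=16  …------[-]*-*---…
t=5: q3 h=15  …------[-]-*-*--…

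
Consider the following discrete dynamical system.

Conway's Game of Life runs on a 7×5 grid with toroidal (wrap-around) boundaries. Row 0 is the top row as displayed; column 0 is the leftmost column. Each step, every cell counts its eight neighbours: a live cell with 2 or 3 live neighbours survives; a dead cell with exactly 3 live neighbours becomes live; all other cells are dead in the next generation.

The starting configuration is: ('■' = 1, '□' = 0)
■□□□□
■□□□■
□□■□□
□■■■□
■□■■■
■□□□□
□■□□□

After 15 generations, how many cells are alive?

5

t=0: ■□□□□
■□□□■
□□■□□
□■■■□
■□■■■
■□□□□
□■□□□
t=1: ■■□□■
■■□□■
■□■□■
■□□□□
■□□□□
■□■■□
■■□□□
t=2: □□■□□
□□■□□
□□□■□
■□□□□
■□□□□
■□■□□
□□□■□
t=3: □□■■□
□□■■□
□□□□□
□□□□■
■□□□■
□■□□■
□■■■□
t=4: □□□□■
□□■■□
□□□■□
■□□□■
□□□■■
□■□□■
■■□□■
t=5: □■■□■
□□■■■
□□■■□
■□□□□
□□□■□
□■■□□
□■□■■
t=6: □■□□□
■□□□■
□■■□□
□□■■■
□■■□□
■■□□■
□□□□■
t=7: □□□□■
■□■□□
□■■□□
■□□□□
□□□□□
□■■■■
□■□□■
t=8: □■□■■
■□■■□
■□■□□
□■□□□
■■■■■
□■■■■
□■□□■
t=9: □■□□□
■□□□□
■□■■■
□□□□□
□□□□□
□□□□□
□■□□□
t=10: ■■□□□
■□■■□
■■□■■
□□□■■
□□□□□
□□□□□
□□□□□
t=11: ■■■□■
□□□■□
□■□□□
□□■■□
□□□□□
□□□□□
□□□□□
t=12: ■■■■■
□□□■■
□□□■□
□□■□□
□□□□□
□□□□□
■■□□□
t=13: □□□□□
□■□□□
□□■■■
□□□□□
□□□□□
□□□□□
□□□■□
t=14: □□□□□
□□■■□
□□■■□
□□□■□
□□□□□
□□□□□
□□□□□
t=15: □□□□□
□□■■□
□□□□■
□□■■□
□□□□□
□□□□□
□□□□□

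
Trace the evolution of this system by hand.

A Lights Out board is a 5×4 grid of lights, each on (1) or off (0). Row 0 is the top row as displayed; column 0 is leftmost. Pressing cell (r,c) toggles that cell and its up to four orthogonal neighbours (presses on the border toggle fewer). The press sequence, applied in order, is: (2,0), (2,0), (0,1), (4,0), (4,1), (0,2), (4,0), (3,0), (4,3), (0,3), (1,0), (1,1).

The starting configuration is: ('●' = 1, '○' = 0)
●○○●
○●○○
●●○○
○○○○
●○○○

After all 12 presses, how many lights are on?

0) ●○○●
○●○○
●●○○
○○○○
●○○○
1) ●○○●
●●○○
○○○○
●○○○
●○○○
2) ●○○●
○●○○
●●○○
○○○○
●○○○
3) ○●●●
○○○○
●●○○
○○○○
●○○○
4) ○●●●
○○○○
●●○○
●○○○
○●○○
5) ○●●●
○○○○
●●○○
●●○○
●○●○
6) ○○○○
○○●○
●●○○
●●○○
●○●○
7) ○○○○
○○●○
●●○○
○●○○
○●●○
8) ○○○○
○○●○
○●○○
●○○○
●●●○
9) ○○○○
○○●○
○●○○
●○○●
●●○●
10) ○○●●
○○●●
○●○○
●○○●
●●○●
11) ●○●●
●●●●
●●○○
●○○●
●●○●
12) ●●●●
○○○●
●○○○
●○○●
●●○●

11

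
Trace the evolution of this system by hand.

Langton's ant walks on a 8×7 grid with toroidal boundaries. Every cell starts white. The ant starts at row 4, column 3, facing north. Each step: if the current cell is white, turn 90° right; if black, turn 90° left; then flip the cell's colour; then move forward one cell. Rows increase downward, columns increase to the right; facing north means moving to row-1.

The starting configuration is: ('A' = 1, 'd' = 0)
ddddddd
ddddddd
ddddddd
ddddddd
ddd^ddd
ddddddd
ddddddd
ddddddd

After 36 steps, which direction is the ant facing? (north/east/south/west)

[0] ddddddd
ddddddd
ddddddd
ddddddd
ddd^ddd
ddddddd
ddddddd
ddddddd
[1] ddddddd
ddddddd
ddddddd
ddddddd
dddA>dd
ddddddd
ddddddd
ddddddd
[2] ddddddd
ddddddd
ddddddd
ddddddd
dddAAdd
ddddvdd
ddddddd
ddddddd
[3] ddddddd
ddddddd
ddddddd
ddddddd
dddAAdd
ddd<Add
ddddddd
ddddddd
[4] ddddddd
ddddddd
ddddddd
ddddddd
ddd^Add
dddAAdd
ddddddd
ddddddd
[5] ddddddd
ddddddd
ddddddd
ddddddd
dd<dAdd
dddAAdd
ddddddd
ddddddd
[6] ddddddd
ddddddd
ddddddd
dd^dddd
ddAdAdd
dddAAdd
ddddddd
ddddddd
[7] ddddddd
ddddddd
ddddddd
ddA>ddd
ddAdAdd
dddAAdd
ddddddd
ddddddd
[8] ddddddd
ddddddd
ddddddd
ddAAddd
ddAvAdd
dddAAdd
ddddddd
ddddddd
[9] ddddddd
ddddddd
ddddddd
ddAAddd
dd<AAdd
dddAAdd
ddddddd
ddddddd
[10] ddddddd
ddddddd
ddddddd
ddAAddd
dddAAdd
ddvAAdd
ddddddd
ddddddd
[11] ddddddd
ddddddd
ddddddd
ddAAddd
dddAAdd
d<AAAdd
ddddddd
ddddddd
[12] ddddddd
ddddddd
ddddddd
ddAAddd
d^dAAdd
dAAAAdd
ddddddd
ddddddd
[13] ddddddd
ddddddd
ddddddd
ddAAddd
dA>AAdd
dAAAAdd
ddddddd
ddddddd
[14] ddddddd
ddddddd
ddddddd
ddAAddd
dAAAAdd
dAvAAdd
ddddddd
ddddddd
[15] ddddddd
ddddddd
ddddddd
ddAAddd
dAAAAdd
dAd>Add
ddddddd
ddddddd
[16] ddddddd
ddddddd
ddddddd
ddAAddd
dAA^Add
dAddAdd
ddddddd
ddddddd
[17] ddddddd
ddddddd
ddddddd
ddAAddd
dA<dAdd
dAddAdd
ddddddd
ddddddd
[18] ddddddd
ddddddd
ddddddd
ddAAddd
dAddAdd
dAvdAdd
ddddddd
ddddddd
[19] ddddddd
ddddddd
ddddddd
ddAAddd
dAddAdd
d<AdAdd
ddddddd
ddddddd
[20] ddddddd
ddddddd
ddddddd
ddAAddd
dAddAdd
ddAdAdd
dvddddd
ddddddd
[21] ddddddd
ddddddd
ddddddd
ddAAddd
dAddAdd
ddAdAdd
<Addddd
ddddddd
[22] ddddddd
ddddddd
ddddddd
ddAAddd
dAddAdd
^dAdAdd
AAddddd
ddddddd
[23] ddddddd
ddddddd
ddddddd
ddAAddd
dAddAdd
A>AdAdd
AAddddd
ddddddd
[24] ddddddd
ddddddd
ddddddd
ddAAddd
dAddAdd
AAAdAdd
Avddddd
ddddddd
[25] ddddddd
ddddddd
ddddddd
ddAAddd
dAddAdd
AAAdAdd
Ad>dddd
ddddddd
[26] ddddddd
ddddddd
ddddddd
ddAAddd
dAddAdd
AAAdAdd
AdAdddd
ddvdddd
[27] ddddddd
ddddddd
ddddddd
ddAAddd
dAddAdd
AAAdAdd
AdAdddd
d<Adddd
[28] ddddddd
ddddddd
ddddddd
ddAAddd
dAddAdd
AAAdAdd
A^Adddd
dAAdddd
[29] ddddddd
ddddddd
ddddddd
ddAAddd
dAddAdd
AAAdAdd
AA>dddd
dAAdddd
[30] ddddddd
ddddddd
ddddddd
ddAAddd
dAddAdd
AA^dAdd
AAddddd
dAAdddd
[31] ddddddd
ddddddd
ddddddd
ddAAddd
dAddAdd
A<ddAdd
AAddddd
dAAdddd
[32] ddddddd
ddddddd
ddddddd
ddAAddd
dAddAdd
AdddAdd
Avddddd
dAAdddd
[33] ddddddd
ddddddd
ddddddd
ddAAddd
dAddAdd
AdddAdd
Ad>dddd
dAAdddd
[34] ddddddd
ddddddd
ddddddd
ddAAddd
dAddAdd
AdddAdd
AdAdddd
dAvdddd
[35] ddddddd
ddddddd
ddddddd
ddAAddd
dAddAdd
AdddAdd
AdAdddd
dAd>ddd
[36] dddvddd
ddddddd
ddddddd
ddAAddd
dAddAdd
AdddAdd
AdAdddd
dAdAddd

south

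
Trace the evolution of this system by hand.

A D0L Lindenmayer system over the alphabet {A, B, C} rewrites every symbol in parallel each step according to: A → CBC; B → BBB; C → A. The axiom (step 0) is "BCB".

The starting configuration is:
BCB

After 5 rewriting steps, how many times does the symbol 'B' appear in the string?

gen 0: BCB
gen 1: BBBABBB
gen 2: BBBBBBBBBCBCBBBBBBBBB
gen 3: BBBBBBBBBBBBBBBBBBBBBBBBBBBABBBABBBBBBBBBBBBBBBBBBBBBBBBBBB
gen 4: BBBBBBBBBBBBBBBBBBBBBBBBBBBBBBBBBBBBBBBBBBBBBBBBBBBBBBBBBB…BBBBBBBBBBBBBBBBBBBBBBBBBBBBBBBBBBBBBBBBBBBBBBBBBBBBBBBBBB  (len 177)
gen 5: BBBBBBBBBBBBBBBBBBBBBBBBBBBBBBBBBBBBBBBBBBBBBBBBBBBBBBBBBB…BBBBBBBBBBBBBBBBBBBBBBBBBBBBBBBBBBBBBBBBBBBBBBBBBBBBBBBBBB  (len 523)

519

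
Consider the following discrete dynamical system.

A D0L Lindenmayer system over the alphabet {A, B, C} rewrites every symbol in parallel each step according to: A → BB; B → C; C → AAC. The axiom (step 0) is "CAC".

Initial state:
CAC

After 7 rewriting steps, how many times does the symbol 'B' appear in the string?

144

[0] CAC
[1] AACBBAAC
[2] BBBBAACCCBBBBAAC
[3] CCCCBBBBAACAACAACCCCCBBBBAAC
[4] AACAACAACAACCCCCBBBBAACBBBBAACBBBBAACAACAACAACAACCCCCBBBBAAC
[5] BBBBAACBBBBAACBBBBAACBBBBAACAACAACAACAACCCCCBBBBAACCCCCBBB…BBBBAACBBBBAACBBBBAACBBBBAACBBBBAACAACAACAACAACCCCCBBBBAAC  (len 124)
[6] CCCCBBBBAACCCCCBBBBAACCCCCBBBBAACCCCCBBBBAACBBBBAACBBBBAAC…BBBBAACBBBBAACBBBBAACBBBBAACBBBBAACAACAACAACAACCCCCBBBBAAC  (len 236)
[7] AACAACAACAACCCCCBBBBAACAACAACAACAACCCCCBBBBAACAACAACAACAAC…BBBBAACBBBBAACBBBBAACBBBBAACBBBBAACAACAACAACAACCCCCBBBBAAC  (len 476)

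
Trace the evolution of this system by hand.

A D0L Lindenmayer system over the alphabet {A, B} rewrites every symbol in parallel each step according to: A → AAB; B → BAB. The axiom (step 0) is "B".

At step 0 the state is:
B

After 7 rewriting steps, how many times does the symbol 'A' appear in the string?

1093

[0] B
[1] BAB
[2] BABAABBAB
[3] BABAABBABAABAABBABBABAABBAB
[4] BABAABBABAABAABBABBABAABBABAABAABBABAABAABBABBABAABBABBABAABBABAABAABBABBABAABBAB
[5] BABAABBABAABAABBABBABAABBABAABAABBABAABAABBABBABAABBABBABA…BBABAABAABBABAABAABBABBABAABBABBABAABBABAABAABBABBABAABBAB  (len 243)
[6] BABAABBABAABAABBABBABAABBABAABAABBABAABAABBABBABAABBABBABA…BBABAABAABBABAABAABBABBABAABBABBABAABBABAABAABBABBABAABBAB  (len 729)
[7] BABAABBABAABAABBABBABAABBABAABAABBABAABAABBABBABAABBABBABA…BBABAABAABBABAABAABBABBABAABBABBABAABBABAABAABBABBABAABBAB  (len 2187)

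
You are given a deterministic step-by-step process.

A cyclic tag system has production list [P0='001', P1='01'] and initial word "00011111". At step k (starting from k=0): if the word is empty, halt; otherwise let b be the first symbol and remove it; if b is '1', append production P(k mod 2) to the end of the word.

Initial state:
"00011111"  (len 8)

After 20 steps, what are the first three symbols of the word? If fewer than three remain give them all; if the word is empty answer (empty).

[0] "00011111"  (len 8)
[1] "0011111"  (len 7)
[2] "011111"  (len 6)
[3] "11111"  (len 5)
[4] "111101"  (len 6)
[5] "11101001"  (len 8)
[6] "110100101"  (len 9)
[7] "10100101001"  (len 11)
[8] "010010100101"  (len 12)
[9] "10010100101"  (len 11)
[10] "001010010101"  (len 12)
[11] "01010010101"  (len 11)
[12] "1010010101"  (len 10)
[13] "010010101001"  (len 12)
[14] "10010101001"  (len 11)
[15] "0010101001001"  (len 13)
[16] "010101001001"  (len 12)
[17] "10101001001"  (len 11)
[18] "010100100101"  (len 12)
[19] "10100100101"  (len 11)
[20] "010010010101"  (len 12)

010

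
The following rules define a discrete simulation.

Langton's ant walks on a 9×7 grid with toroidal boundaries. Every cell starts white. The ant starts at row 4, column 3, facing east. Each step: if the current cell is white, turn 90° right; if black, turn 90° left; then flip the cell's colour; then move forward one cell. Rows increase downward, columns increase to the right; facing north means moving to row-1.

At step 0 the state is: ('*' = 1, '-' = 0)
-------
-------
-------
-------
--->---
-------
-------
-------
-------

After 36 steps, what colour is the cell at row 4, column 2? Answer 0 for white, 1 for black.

0

gen 0: -------
-------
-------
-------
--->---
-------
-------
-------
-------
gen 1: -------
-------
-------
-------
---*---
---v---
-------
-------
-------
gen 2: -------
-------
-------
-------
---*---
--<*---
-------
-------
-------
gen 3: -------
-------
-------
-------
--^*---
--**---
-------
-------
-------
gen 4: -------
-------
-------
-------
--*>---
--**---
-------
-------
-------
gen 5: -------
-------
-------
---^---
--*----
--**---
-------
-------
-------
gen 6: -------
-------
-------
---*>--
--*----
--**---
-------
-------
-------
gen 7: -------
-------
-------
---**--
--*-v--
--**---
-------
-------
-------
gen 8: -------
-------
-------
---**--
--*<*--
--**---
-------
-------
-------
gen 9: -------
-------
-------
---^*--
--***--
--**---
-------
-------
-------
gen 10: -------
-------
-------
--<-*--
--***--
--**---
-------
-------
-------
gen 11: -------
-------
--^----
--*-*--
--***--
--**---
-------
-------
-------
gen 12: -------
-------
--*>---
--*-*--
--***--
--**---
-------
-------
-------
gen 13: -------
-------
--**---
--*v*--
--***--
--**---
-------
-------
-------
gen 14: -------
-------
--**---
--<**--
--***--
--**---
-------
-------
-------
gen 15: -------
-------
--**---
---**--
--v**--
--**---
-------
-------
-------
gen 16: -------
-------
--**---
---**--
--->*--
--**---
-------
-------
-------
gen 17: -------
-------
--**---
---^*--
----*--
--**---
-------
-------
-------
gen 18: -------
-------
--**---
--<-*--
----*--
--**---
-------
-------
-------
gen 19: -------
-------
--^*---
--*-*--
----*--
--**---
-------
-------
-------
gen 20: -------
-------
-<-*---
--*-*--
----*--
--**---
-------
-------
-------
gen 21: -------
-^-----
-*-*---
--*-*--
----*--
--**---
-------
-------
-------
gen 22: -------
-*>----
-*-*---
--*-*--
----*--
--**---
-------
-------
-------
gen 23: -------
-**----
-*v*---
--*-*--
----*--
--**---
-------
-------
-------
gen 24: -------
-**----
-<**---
--*-*--
----*--
--**---
-------
-------
-------
gen 25: -------
-**----
--**---
-v*-*--
----*--
--**---
-------
-------
-------
gen 26: -------
-**----
--**---
<**-*--
----*--
--**---
-------
-------
-------
gen 27: -------
-**----
^-**---
***-*--
----*--
--**---
-------
-------
-------
gen 28: -------
-**----
*>**---
***-*--
----*--
--**---
-------
-------
-------
gen 29: -------
-**----
****---
*v*-*--
----*--
--**---
-------
-------
-------
gen 30: -------
-**----
****---
*->-*--
----*--
--**---
-------
-------
-------
gen 31: -------
-**----
**^*---
*---*--
----*--
--**---
-------
-------
-------
gen 32: -------
-**----
*<-*---
*---*--
----*--
--**---
-------
-------
-------
gen 33: -------
-**----
*--*---
*v--*--
----*--
--**---
-------
-------
-------
gen 34: -------
-**----
*--*---
<*--*--
----*--
--**---
-------
-------
-------
gen 35: -------
-**----
*--*---
-*--*--
v---*--
--**---
-------
-------
-------
gen 36: -------
-**----
*--*---
-*--*--
*---*-<
--**---
-------
-------
-------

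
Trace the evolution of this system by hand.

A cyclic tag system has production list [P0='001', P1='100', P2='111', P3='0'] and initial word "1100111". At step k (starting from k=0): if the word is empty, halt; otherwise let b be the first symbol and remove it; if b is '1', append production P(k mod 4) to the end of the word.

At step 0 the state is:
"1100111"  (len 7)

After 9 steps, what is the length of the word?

k=0  "1100111"  (len 7)
k=1  "100111001"  (len 9)
k=2  "00111001100"  (len 11)
k=3  "0111001100"  (len 10)
k=4  "111001100"  (len 9)
k=5  "11001100001"  (len 11)
k=6  "1001100001100"  (len 13)
k=7  "001100001100111"  (len 15)
k=8  "01100001100111"  (len 14)
k=9  "1100001100111"  (len 13)

13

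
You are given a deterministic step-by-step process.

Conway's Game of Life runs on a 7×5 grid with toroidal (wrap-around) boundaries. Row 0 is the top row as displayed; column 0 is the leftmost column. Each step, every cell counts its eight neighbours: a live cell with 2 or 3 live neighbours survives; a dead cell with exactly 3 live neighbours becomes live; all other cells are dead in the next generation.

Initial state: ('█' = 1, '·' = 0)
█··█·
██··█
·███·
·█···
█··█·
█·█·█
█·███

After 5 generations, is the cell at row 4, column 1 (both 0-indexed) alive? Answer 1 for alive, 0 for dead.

gen 0: █··█·
██··█
·███·
·█···
█··█·
█·█·█
█·███
gen 1: ·····
·····
···██
██·██
█·██·
··█··
··█··
gen 2: ·····
·····
··██·
·█···
█····
··█··
·····
gen 3: ·····
·····
··█··
·██··
·█···
·····
·····
gen 4: ·····
·····
·██··
·██··
·██··
·····
·····
gen 5: ·····
·····
·██··
█··█·
·██··
·····
·····

1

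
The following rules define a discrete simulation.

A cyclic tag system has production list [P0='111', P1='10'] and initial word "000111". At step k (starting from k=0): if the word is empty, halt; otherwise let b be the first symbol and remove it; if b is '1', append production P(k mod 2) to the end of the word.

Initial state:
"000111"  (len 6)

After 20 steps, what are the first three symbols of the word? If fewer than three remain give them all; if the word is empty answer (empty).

011

k=0  "000111"  (len 6)
k=1  "00111"  (len 5)
k=2  "0111"  (len 4)
k=3  "111"  (len 3)
k=4  "1110"  (len 4)
k=5  "110111"  (len 6)
k=6  "1011110"  (len 7)
k=7  "011110111"  (len 9)
k=8  "11110111"  (len 8)
k=9  "1110111111"  (len 10)
k=10  "11011111110"  (len 11)
k=11  "1011111110111"  (len 13)
k=12  "01111111011110"  (len 14)
k=13  "1111111011110"  (len 13)
k=14  "11111101111010"  (len 14)
k=15  "1111101111010111"  (len 16)
k=16  "11110111101011110"  (len 17)
k=17  "1110111101011110111"  (len 19)
k=18  "11011110101111011110"  (len 20)
k=19  "1011110101111011110111"  (len 22)
k=20  "01111010111101111011110"  (len 23)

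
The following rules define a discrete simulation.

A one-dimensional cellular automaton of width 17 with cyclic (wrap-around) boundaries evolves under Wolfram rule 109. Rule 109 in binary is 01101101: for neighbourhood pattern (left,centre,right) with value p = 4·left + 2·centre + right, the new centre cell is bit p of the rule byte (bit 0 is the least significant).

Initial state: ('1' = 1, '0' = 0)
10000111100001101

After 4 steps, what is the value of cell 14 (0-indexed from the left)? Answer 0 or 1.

1

gen 0: 10000111100001101
gen 1: 10110100101101111
gen 2: 11111100111111000
gen 3: 10000100100001010
gen 4: 10110100101101111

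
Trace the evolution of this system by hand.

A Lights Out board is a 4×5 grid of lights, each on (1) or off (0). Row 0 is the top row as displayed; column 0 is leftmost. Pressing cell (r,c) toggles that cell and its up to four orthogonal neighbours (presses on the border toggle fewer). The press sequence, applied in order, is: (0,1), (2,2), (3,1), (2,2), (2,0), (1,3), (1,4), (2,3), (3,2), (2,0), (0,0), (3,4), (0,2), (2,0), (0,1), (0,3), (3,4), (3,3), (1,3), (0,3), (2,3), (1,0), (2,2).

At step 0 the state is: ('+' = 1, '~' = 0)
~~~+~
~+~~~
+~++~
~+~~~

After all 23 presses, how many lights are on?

k=0  ~~~+~
~+~~~
+~++~
~+~~~
k=1  ++++~
~~~~~
+~++~
~+~~~
k=2  ++++~
~~+~~
++~~~
~++~~
k=3  ++++~
~~+~~
+~~~~
+~~~~
k=4  ++++~
~~~~~
++++~
+~+~~
k=5  ++++~
+~~~~
~~++~
~~+~~
k=6  +++~~
+~+++
~~+~~
~~+~~
k=7  +++~+
+~+~~
~~+~+
~~+~~
k=8  +++~+
+~++~
~~~+~
~~++~
k=9  +++~+
+~++~
~~++~
~+~~~
k=10  +++~+
~~++~
++++~
++~~~
k=11  ~~+~+
+~++~
++++~
++~~~
k=12  ~~+~+
+~++~
+++++
++~++
k=13  ~+~++
+~~+~
+++++
++~++
k=14  ~+~++
~~~+~
~~+++
~+~++
k=15  +~+++
~+~+~
~~+++
~+~++
k=16  +~~~~
~+~~~
~~+++
~+~++
k=17  +~~~~
~+~~~
~~++~
~+~~~
k=18  +~~~~
~+~~~
~~+~~
~++++
k=19  +~~+~
~++++
~~++~
~++++
k=20  +~+~+
~++~+
~~++~
~++++
k=21  +~+~+
~++++
~~~~+
~++~+
k=22  ~~+~+
+~+++
+~~~+
~++~+
k=23  ~~+~+
+~~++
+++++
~+~~+

12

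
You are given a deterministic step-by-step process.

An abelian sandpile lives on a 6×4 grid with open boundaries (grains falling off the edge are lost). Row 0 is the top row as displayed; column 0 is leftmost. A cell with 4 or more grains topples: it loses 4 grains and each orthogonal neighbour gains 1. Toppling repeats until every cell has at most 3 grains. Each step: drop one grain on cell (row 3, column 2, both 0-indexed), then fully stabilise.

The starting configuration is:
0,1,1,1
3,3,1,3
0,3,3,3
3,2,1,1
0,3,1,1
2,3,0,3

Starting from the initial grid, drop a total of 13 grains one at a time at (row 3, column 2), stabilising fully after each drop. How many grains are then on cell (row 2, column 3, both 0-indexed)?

k=0  0,1,1,1
3,3,1,3
0,3,3,3
3,2,1,1
0,3,1,1
2,3,0,3
k=1  0,1,1,1
3,3,1,3
0,3,3,3
3,2,2,1
0,3,1,1
2,3,0,3
k=2  0,1,1,1
3,3,1,3
0,3,3,3
3,2,3,1
0,3,1,1
2,3,0,3
k=3  1,2,2,2
0,2,0,1
3,2,3,1
0,2,2,3
2,1,3,1
3,0,1,3
k=4  1,2,2,2
0,2,0,1
3,2,3,1
0,2,3,3
2,1,3,1
3,0,1,3
k=5  1,2,2,2
0,2,1,1
3,3,0,3
0,3,3,0
2,2,0,3
3,0,2,3
k=6  1,2,2,2
1,3,1,1
0,1,2,3
2,1,1,1
2,3,1,3
3,0,2,3
k=7  1,2,2,2
1,3,1,1
0,1,2,3
2,1,2,1
2,3,1,3
3,0,2,3
k=8  1,2,2,2
1,3,1,1
0,1,2,3
2,1,3,1
2,3,1,3
3,0,2,3
k=9  1,2,2,2
1,3,1,1
0,1,3,3
2,2,0,2
2,3,2,3
3,0,2,3
k=10  1,2,2,2
1,3,1,1
0,1,3,3
2,2,1,2
2,3,2,3
3,0,2,3
k=11  1,2,2,2
1,3,1,1
0,1,3,3
2,2,2,2
2,3,2,3
3,0,2,3
k=12  1,2,2,2
1,3,1,1
0,1,3,3
2,2,3,2
2,3,2,3
3,0,2,3
k=13  1,2,2,2
1,3,2,2
0,3,2,1
3,1,0,2
3,1,3,2
3,2,0,1

1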